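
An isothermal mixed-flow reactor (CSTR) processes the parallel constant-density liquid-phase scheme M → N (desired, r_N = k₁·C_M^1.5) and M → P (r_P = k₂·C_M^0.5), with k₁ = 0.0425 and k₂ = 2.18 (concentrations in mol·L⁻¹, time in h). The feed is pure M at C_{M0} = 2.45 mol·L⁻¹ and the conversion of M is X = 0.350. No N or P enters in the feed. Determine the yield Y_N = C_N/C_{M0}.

0.0105

Exit C_M = C_{M0}(1−X) = 2.45×0.650 = 1.593 mol·L⁻¹.
A CSTR operates uniformly at the exit composition, giving r_N = 0.08541 and r_P = 2.751 (each k·C_M^n at C_M = 1.593).
Fraction of consumed M going to N: r_N/(r_N+r_P) = 0.03011.
C_N = 0.03011·C_{M0}·X = 0.03011×2.45×0.350 = 0.0258 mol·L⁻¹; Y_N = C_N/C_{M0} = 0.0105.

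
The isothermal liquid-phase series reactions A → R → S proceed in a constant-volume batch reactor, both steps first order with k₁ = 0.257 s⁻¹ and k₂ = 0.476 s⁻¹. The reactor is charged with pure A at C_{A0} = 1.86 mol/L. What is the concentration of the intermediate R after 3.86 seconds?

0.462 mol/L

The intermediate concentration in a first-order A→B→C sequence is C_R = k₁C_{A0}(e^(−k₁t) − e^(−k₂t))/(k₂−k₁).
e^(−k₁t) = e^(−0.257×3.86) = e^(−0.9920) = 0.3708; e^(−k₂t) = e^(−1.837) = 0.1592.
C_R = 0.257×1.86/(0.476−0.257) × (0.3708−0.1592) = 2.183×0.2116 = 0.4618 mol/L.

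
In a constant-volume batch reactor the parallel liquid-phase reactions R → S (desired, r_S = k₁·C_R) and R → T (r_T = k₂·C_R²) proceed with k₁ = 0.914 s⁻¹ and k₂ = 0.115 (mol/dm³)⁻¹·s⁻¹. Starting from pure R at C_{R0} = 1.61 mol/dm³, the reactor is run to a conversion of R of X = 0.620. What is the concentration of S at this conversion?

0.877 mol/dm³

C_R = C_{R0}(1−X) = 0.6118 mol/dm³.
Along a PFR/batch, dC_S/dC_R = −r_S/(r_S+r_T) = −k₁/(k₁+k₂·C_R).
Integrating from C_{R0} to C_R: C_S = (0.914/0.115)·ln[(0.914+0.115·1.61)/(0.914+0.115·0.612)] = 7.948·ln(1.099/0.9844) = 0.8767 mol/dm³.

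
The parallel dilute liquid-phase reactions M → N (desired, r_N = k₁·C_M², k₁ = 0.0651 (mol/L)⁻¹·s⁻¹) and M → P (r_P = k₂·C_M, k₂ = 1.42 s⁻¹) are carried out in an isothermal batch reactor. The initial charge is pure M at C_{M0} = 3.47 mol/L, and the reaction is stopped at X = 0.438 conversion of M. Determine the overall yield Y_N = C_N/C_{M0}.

0.0483

C_M = C_{M0}(1−X) = 1.950 mol/L.
Along a PFR/batch, dC_P/dC_M = −r_P/(r_N+r_P) = −k₂/(k₂+k₁·C_M).
Integrating from C_{M0} to C_M: C_P = (1.42/0.0651)·ln[(1.42+0.0651·3.47)/(1.42+0.0651·1.95)] = 21.81·ln(1.646/1.547) = 1.352 mol/L.
Then C_N = (C_{M0}−C_M) − C_P = 1.520 − 1.352 = 0.1675 mol/L.
Y_N = C_N/C_{M0} = 0.1675/3.47 = 0.0483.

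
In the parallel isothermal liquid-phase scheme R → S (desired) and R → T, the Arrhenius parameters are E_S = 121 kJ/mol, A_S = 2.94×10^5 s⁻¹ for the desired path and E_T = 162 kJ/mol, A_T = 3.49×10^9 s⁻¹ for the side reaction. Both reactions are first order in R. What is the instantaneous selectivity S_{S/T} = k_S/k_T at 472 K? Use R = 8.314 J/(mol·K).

k_S/k_T = (A_S/A_T)·exp[−(E_S−E_T)/(RT)] = (A_S/A_T)·exp[(E_T−E_S)/(RT)].
(E_T−E_S)/(RT) = (162−121)×10³/(8.314×472) = 41000/3924 = 10.45.
k_S/k_T = (2.94×10^5/3.49×10^9)·exp(10.45) = 8.424×10^-5 × 34474 = 2.90.
Since E_S < E_T, lowering the temperature improves selectivity toward S.

2.90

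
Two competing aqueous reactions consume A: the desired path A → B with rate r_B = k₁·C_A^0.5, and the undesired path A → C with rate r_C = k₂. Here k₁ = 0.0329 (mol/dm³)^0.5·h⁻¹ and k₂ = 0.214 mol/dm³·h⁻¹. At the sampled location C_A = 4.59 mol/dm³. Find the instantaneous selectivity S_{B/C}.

S_{B/C} = r_B/r_C = (k₁·C_A^0.5)/(k₂) = (k₁/k₂)·C_A^0.5.
= (0.0329×4.590^0.5) / (0.214) = 0.07049/0.2140 = 0.329.

0.329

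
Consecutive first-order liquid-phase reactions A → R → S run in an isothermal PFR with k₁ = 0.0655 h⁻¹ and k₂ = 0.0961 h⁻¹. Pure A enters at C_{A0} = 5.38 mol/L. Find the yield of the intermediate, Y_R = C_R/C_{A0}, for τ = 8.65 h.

0.282

Solving the coupled first-order balances gives C_R(τ) = [k₁/(k₂−k₁)]·C_{A0}·(e^(−k₁τ) − e^(−k₂τ)).
e^(−k₁τ) = e^(−0.0655×8.65) = e^(−0.5666) = 0.5675; e^(−k₂τ) = e^(−0.8313) = 0.4355.
C_R = 0.0655×5.38/(0.0961−0.0655) × (0.5675−0.4355) = 11.52×0.1320 = 1.520 mol/L.
Y_R = C_R/C_{A0} = 1.520/5.38 = 0.282.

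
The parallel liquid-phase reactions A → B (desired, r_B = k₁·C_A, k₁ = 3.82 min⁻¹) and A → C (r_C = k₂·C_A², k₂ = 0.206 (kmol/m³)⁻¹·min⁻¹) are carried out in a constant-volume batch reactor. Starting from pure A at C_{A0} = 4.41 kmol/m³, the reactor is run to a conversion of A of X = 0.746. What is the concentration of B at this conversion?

C_A = C_{A0}(1−X) = 1.120 kmol/m³.
Along a PFR/batch, dC_B/dC_A = −r_B/(r_B+r_C) = −k₁/(k₁+k₂·C_A).
Integrating from C_{A0} to C_A: C_B = (3.82/0.206)·ln[(3.82+0.206·4.41)/(3.82+0.206·1.12)] = 18.54·ln(4.728/4.051) = 2.869 kmol/m³.

2.87 kmol/m³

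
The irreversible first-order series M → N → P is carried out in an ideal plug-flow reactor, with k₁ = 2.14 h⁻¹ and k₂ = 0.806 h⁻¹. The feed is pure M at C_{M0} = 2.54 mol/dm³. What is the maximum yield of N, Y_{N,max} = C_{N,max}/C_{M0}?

0.554

For a first-order series the maximum intermediate yield is C_{N,max}/C_{M0} = (k₁/k₂)^[k₂/(k₂−k₁)].
= (2.14/0.806)^(0.806/(0.806−2.14)) = (2.655)^(-0.6042) = 0.5543.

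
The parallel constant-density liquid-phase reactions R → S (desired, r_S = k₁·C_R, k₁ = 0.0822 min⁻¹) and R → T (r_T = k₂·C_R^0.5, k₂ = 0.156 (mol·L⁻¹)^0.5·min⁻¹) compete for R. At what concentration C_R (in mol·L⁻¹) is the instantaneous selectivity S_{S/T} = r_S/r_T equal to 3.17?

S_{S/T} = (k₁/k₂)·C_R^0.5 ⇒ C_R = (S·k₂/k₁)^(2).
= (3.17×0.156/0.0822)^(2) = (6.016)^(2) = 36.2 mol·L⁻¹.

36.2 mol·L⁻¹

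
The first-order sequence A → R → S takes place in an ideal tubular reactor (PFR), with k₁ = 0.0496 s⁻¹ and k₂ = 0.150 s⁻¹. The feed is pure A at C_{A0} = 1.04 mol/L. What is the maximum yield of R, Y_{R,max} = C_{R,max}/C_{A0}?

0.191

For a first-order series the maximum intermediate yield is C_{R,max}/C_{A0} = (k₁/k₂)^[k₂/(k₂−k₁)].
= (0.0496/0.150)^(0.150/(0.150−0.0496)) = (0.3307)^(1.494) = 0.1914.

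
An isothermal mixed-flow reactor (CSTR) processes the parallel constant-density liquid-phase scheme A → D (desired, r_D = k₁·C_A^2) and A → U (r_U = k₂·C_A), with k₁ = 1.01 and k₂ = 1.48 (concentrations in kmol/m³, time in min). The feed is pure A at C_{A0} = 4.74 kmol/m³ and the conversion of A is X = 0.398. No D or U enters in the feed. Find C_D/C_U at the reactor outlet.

1.95

Exit C_A = C_{A0}(1−X) = 4.74×0.602 = 2.853 kmol/m³.
A CSTR operates uniformly at the exit composition, giving r_D = 8.224 and r_U = 4.223 (each k·C_A^n at C_A = 2.853).
Overall selectivity = C_D/C_U = r_Dτ/(r_Uτ) = r_D/r_U = 1.95.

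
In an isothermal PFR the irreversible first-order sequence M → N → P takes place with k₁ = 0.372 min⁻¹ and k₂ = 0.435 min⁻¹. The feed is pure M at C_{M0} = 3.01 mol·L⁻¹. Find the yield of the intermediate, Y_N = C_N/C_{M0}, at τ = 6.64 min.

0.171

The intermediate concentration in a first-order A→B→C sequence is C_N = k₁C_{M0}(e^(−k₁τ) − e^(−k₂τ))/(k₂−k₁).
e^(−k₁τ) = e^(−0.372×6.64) = e^(−2.470) = 0.08458; e^(−k₂τ) = e^(−2.888) = 0.05567.
C_N = 0.372×3.01/(0.435−0.372) × (0.08458−0.05567) = 17.77×0.02891 = 0.5139 mol·L⁻¹.
Y_N = C_N/C_{M0} = 0.5139/3.01 = 0.171.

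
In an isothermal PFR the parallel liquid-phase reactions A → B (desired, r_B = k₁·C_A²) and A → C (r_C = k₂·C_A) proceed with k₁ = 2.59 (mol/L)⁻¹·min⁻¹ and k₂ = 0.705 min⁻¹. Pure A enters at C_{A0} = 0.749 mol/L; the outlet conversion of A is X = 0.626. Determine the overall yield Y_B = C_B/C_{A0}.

0.403

C_A = C_{A0}(1−X) = 0.2801 mol/L.
Along a PFR/batch, dC_C/dC_A = −r_C/(r_B+r_C) = −k₂/(k₂+k₁·C_A).
Integrating from C_{A0} to C_A: C_C = (0.705/2.59)·ln[(0.705+2.59·0.749)/(0.705+2.59·0.280)] = 0.2722·ln(2.645/1.431) = 0.1673 mol/L.
Then C_B = (C_{A0}−C_A) − C_C = 0.4689 − 0.1673 = 0.3016 mol/L.
Y_B = C_B/C_{A0} = 0.3016/0.749 = 0.403.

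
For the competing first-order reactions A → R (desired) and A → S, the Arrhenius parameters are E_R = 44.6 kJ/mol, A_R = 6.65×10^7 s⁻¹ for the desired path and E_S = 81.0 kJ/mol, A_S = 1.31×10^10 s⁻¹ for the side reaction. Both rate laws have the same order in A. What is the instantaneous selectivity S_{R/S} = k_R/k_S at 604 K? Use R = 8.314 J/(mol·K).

With equal orders, S_{R/S} = k_R/k_S = (A_R/A_S)·exp[(E_S−E_R)/(RT)].
(E_S−E_R)/(RT) = (81.0−44.6)×10³/(8.314×604) = 36400/5022 = 7.249.
k_R/k_S = (6.65×10^7/1.31×10^10)·exp(7.249) = 0.005076 × 1406 = 7.14.

7.14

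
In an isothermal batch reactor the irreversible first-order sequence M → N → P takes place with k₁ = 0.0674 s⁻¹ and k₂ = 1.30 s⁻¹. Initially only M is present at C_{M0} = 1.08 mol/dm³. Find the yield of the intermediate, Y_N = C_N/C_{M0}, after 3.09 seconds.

The intermediate concentration in a first-order A→B→C sequence is C_N = k₁C_{M0}(e^(−k₁t) − e^(−k₂t))/(k₂−k₁).
e^(−k₁t) = e^(−0.0674×3.09) = e^(−0.2083) = 0.8120; e^(−k₂t) = e^(−4.017) = 0.01801.
C_N = 0.0674×1.08/(1.30−0.0674) × (0.8120−0.01801) = 0.05906×0.7940 = 0.04689 mol/dm³.
Y_N = C_N/C_{M0} = 0.04689/1.08 = 0.0434.

0.0434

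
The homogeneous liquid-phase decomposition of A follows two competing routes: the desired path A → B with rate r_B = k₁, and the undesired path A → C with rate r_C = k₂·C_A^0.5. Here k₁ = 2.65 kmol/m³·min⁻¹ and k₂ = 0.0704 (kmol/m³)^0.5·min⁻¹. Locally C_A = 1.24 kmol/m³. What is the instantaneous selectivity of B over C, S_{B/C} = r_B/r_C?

S_{B/C} = r_B/r_C = (k₁)/(k₂·C_A^0.5) = (k₁/k₂)·C_A^-0.5.
= (2.65) / (0.0704×1.240^0.5) = 2.650/0.07839 = 33.8.
The undesired path is higher order in A, so low C_A (CSTR or dilute feed) favours B.

33.8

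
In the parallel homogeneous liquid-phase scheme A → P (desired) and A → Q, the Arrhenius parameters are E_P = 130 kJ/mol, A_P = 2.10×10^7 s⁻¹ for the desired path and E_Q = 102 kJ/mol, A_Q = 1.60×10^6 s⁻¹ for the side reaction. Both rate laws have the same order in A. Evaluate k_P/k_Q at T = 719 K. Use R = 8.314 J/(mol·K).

0.121

With equal orders, S_{P/Q} = k_P/k_Q = (A_P/A_Q)·exp[(E_Q−E_P)/(RT)].
(E_Q−E_P)/(RT) = (102−130)×10³/(8.314×719) = -28000/5978 = -4.684.
k_P/k_Q = (2.10×10^7/1.60×10^6)·exp(-4.684) = 13.12 × 0.009242 = 0.121.
Since E_P > E_Q, raising the temperature improves selectivity toward P.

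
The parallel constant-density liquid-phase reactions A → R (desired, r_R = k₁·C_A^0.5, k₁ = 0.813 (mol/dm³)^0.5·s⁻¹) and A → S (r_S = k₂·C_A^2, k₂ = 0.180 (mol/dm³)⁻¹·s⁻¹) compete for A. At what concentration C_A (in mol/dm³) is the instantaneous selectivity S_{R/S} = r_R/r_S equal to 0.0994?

12.7 mol/dm³

S_{R/S} = (k₁/k₂)·C_A^-1.5 ⇒ C_A = (S·k₂/k₁)^(1/(-1.5)).
= (0.0994×0.180/0.813)^(-0.6667) = (0.02201)^(-0.6667) = 12.7 mol/dm³.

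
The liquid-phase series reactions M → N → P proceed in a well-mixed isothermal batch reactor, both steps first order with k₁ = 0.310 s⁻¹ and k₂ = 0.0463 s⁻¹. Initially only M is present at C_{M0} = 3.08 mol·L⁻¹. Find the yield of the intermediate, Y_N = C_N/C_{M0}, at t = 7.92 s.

0.714

The intermediate concentration in a first-order A→B→C sequence is C_N = k₁C_{M0}(e^(−k₁t) − e^(−k₂t))/(k₂−k₁).
e^(−k₁t) = e^(−0.310×7.92) = e^(−2.455) = 0.08585; e^(−k₂t) = e^(−0.3667) = 0.6930.
C_N = 0.310×3.08/(0.0463−0.310) × (0.08585−0.6930) = (-3.621)×(-0.6072) = 2.198 mol·L⁻¹.
Y_N = C_N/C_{M0} = 2.198/3.08 = 0.714.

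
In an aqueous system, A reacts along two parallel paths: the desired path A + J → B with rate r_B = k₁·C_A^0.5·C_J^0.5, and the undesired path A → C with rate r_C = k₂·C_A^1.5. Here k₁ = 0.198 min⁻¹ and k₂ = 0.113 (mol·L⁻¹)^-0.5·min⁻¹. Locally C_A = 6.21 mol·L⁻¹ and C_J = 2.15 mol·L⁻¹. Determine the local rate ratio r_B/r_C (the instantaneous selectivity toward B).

S_{B/C} = r_B/r_C = (k₁·C_A^0.5·C_J^0.5)/(k₂·C_A^1.5) = (k₁/k₂)·C_A⁻¹·C_J^0.5.
= (0.198×6.210^0.5×2.150^0.5) / (0.113×6.210^1.5) = 0.7235/1.749 = 0.414.

0.414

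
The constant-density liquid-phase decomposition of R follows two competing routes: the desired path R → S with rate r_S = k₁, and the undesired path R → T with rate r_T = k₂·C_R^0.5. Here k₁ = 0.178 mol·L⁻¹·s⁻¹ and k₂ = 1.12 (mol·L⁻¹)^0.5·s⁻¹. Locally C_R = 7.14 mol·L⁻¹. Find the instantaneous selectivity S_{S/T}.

S_{S/T} = r_S/r_T = (k₁)/(k₂·C_R^0.5) = (k₁/k₂)·C_R^-0.5.
= (0.178) / (1.12×7.140^0.5) = 0.1780/2.993 = 0.0595.
The undesired path is higher order in R, so low C_R (CSTR or dilute feed) favours S.

0.0595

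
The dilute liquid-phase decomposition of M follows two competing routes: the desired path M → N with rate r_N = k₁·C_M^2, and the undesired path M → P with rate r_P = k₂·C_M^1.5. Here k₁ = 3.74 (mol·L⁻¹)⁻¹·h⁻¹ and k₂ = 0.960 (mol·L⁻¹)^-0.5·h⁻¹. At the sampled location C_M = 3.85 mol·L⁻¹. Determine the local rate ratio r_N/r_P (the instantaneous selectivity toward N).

7.64

S_{N/P} = r_N/r_P = (k₁·C_M^2)/(k₂·C_M^1.5) = (k₁/k₂)·C_M^0.5.
= (3.74×3.850^2) / (0.960×3.850^1.5) = 55.44/7.252 = 7.64.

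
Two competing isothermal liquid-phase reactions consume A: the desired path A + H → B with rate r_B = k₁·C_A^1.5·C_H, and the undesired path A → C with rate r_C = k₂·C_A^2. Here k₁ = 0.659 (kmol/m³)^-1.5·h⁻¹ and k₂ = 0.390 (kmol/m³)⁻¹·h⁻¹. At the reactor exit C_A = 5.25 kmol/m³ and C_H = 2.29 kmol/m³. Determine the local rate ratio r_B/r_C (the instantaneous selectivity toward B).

S_{B/C} = r_B/r_C = (k₁·C_A^1.5·C_H)/(k₂·C_A^2) = (k₁/k₂)·C_A^-0.5·C_H.
= (0.659×5.250^1.5×2.290) / (0.390×5.250^2) = 18.15/10.75 = 1.69.

1.69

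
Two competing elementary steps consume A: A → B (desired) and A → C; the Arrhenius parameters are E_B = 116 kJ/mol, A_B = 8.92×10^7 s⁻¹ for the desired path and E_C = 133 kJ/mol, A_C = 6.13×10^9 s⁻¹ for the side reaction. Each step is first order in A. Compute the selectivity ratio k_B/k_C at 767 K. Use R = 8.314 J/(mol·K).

With equal orders, S_{B/C} = k_B/k_C = (A_B/A_C)·exp[(E_C−E_B)/(RT)].
(E_C−E_B)/(RT) = (133−116)×10³/(8.314×767) = 17000/6377 = 2.666.
k_B/k_C = (8.92×10^7/6.13×10^9)·exp(2.666) = 0.01455 × 14.38 = 0.209.

0.209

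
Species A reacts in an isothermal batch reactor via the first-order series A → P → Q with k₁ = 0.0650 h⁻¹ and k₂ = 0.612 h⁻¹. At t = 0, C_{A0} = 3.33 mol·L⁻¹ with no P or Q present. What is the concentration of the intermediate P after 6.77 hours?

0.249 mol·L⁻¹

For first-order series with pure A initially, C_P(t) = k₁C_{A0}/(k₂−k₁)·(e^(−k₁t) − e^(−k₂t)).
e^(−k₁t) = e^(−0.0650×6.77) = e^(−0.4400) = 0.6440; e^(−k₂t) = e^(−4.143) = 0.01587.
C_P = 0.0650×3.33/(0.612−0.0650) × (0.6440−0.01587) = 0.3957×0.6281 = 0.2486 mol·L⁻¹.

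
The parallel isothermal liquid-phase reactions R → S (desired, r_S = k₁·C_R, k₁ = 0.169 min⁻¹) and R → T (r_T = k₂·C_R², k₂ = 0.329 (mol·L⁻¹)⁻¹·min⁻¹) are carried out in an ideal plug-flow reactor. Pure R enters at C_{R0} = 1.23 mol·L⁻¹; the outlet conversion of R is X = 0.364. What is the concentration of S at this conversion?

0.152 mol·L⁻¹

C_R = C_{R0}(1−X) = 0.7823 mol·L⁻¹.
Along a PFR/batch, dC_S/dC_R = −r_S/(r_S+r_T) = −k₁/(k₁+k₂·C_R).
Integrating from C_{R0} to C_R: C_S = (0.169/0.329)·ln[(0.169+0.329·1.23)/(0.169+0.329·0.782)] = 0.5137·ln(0.5737/0.4264) = 0.1524 mol·L⁻¹.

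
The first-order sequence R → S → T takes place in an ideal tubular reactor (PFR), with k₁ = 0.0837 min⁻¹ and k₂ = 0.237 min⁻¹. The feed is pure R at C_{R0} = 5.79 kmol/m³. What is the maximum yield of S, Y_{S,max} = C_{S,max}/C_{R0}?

Evaluating C_S at τ_opt = ln(k₂/k₁)/(k₂−k₁) gives C_{S,max}/C_{R0} = (k₁/k₂)^[k₂/(k₂−k₁)].
= (0.0837/0.237)^(0.237/(0.237−0.0837)) = (0.3532)^(1.546) = 0.2001.

0.200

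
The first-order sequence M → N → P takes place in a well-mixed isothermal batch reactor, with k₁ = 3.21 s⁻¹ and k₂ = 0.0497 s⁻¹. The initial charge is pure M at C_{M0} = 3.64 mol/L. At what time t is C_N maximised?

1.32 s

Setting dC_N/dt = 0 gives t_opt = ln(k₂/k₁)/(k₂−k₁).
= ln(0.0497/3.21)/(0.0497−3.21) = ln(0.01548)/-3.160 = -4.168/-3.160 = 1.32 s.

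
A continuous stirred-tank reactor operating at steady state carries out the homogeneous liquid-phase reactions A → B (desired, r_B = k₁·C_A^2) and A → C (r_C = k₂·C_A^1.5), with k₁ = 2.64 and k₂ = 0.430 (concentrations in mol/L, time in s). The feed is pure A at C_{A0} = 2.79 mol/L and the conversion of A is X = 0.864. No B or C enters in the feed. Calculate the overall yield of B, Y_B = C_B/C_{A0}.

0.683

Exit C_A = C_{A0}(1−X) = 2.79×0.136 = 0.3794 mol/L.
In a CSTR the entire volume is at exit conditions, so r_B = 2.64×0.3794^2 = 0.3801 and r_C = 0.430×0.3794^1.5 = 0.1005.
Fraction of consumed A going to B: r_B/(r_B+r_C) = 0.7909.
C_B = 0.7909·C_{A0}·X = 0.7909×2.79×0.864 = 1.91 mol/L; Y_B = C_B/C_{A0} = 0.683.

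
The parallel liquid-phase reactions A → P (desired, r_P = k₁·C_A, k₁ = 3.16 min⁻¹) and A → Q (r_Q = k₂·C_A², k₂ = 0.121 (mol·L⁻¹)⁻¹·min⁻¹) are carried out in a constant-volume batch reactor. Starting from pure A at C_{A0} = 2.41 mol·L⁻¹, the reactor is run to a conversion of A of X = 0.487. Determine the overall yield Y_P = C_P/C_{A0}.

C_A = C_{A0}(1−X) = 1.236 mol·L⁻¹.
Along a PFR/batch, dC_P/dC_A = −r_P/(r_P+r_Q) = −k₁/(k₁+k₂·C_A).
Integrating from C_{A0} to C_A: C_P = (3.16/0.121)·ln[(3.16+0.121·2.41)/(3.16+0.121·1.24)] = 26.12·ln(3.452/3.310) = 1.097 mol·L⁻¹.
Y_P = C_P/C_{A0} = 1.097/2.41 = 0.455.

0.455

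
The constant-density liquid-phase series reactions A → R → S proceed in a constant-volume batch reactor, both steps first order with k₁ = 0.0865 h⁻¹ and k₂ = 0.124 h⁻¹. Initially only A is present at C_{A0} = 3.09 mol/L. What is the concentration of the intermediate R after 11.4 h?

0.925 mol/L

For first-order series with pure A initially, C_R(t) = k₁C_{A0}/(k₂−k₁)·(e^(−k₁t) − e^(−k₂t)).
e^(−k₁t) = e^(−0.0865×11.4) = e^(−0.9861) = 0.3730; e^(−k₂t) = e^(−1.414) = 0.2433.
C_R = 0.0865×3.09/(0.124−0.0865) × (0.3730−0.2433) = 7.128×0.1298 = 0.9249 mol/L.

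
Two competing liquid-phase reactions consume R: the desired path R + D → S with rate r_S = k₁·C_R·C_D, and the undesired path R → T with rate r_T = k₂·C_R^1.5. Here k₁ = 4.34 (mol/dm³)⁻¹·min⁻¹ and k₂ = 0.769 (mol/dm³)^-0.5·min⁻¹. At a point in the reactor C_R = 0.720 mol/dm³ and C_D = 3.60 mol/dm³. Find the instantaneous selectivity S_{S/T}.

S_{S/T} = r_S/r_T = (k₁·C_R·C_D)/(k₂·C_R^1.5) = (k₁/k₂)·C_R^-0.5·C_D.
= (4.34×0.7200×3.600) / (0.769×0.7200^1.5) = 11.25/0.4698 = 23.9.
The undesired path is higher order in R, so low C_R (CSTR or dilute feed) favours S.

23.9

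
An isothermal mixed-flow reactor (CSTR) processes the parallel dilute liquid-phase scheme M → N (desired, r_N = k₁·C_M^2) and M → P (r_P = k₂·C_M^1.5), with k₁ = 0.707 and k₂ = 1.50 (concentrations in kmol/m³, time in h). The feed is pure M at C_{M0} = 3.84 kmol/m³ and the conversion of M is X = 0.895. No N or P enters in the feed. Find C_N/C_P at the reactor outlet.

Exit C_M = C_{M0}(1−X) = 3.84×0.105 = 0.4032 kmol/m³.
Rates in a CSTR are evaluated at the outlet concentration: r_N = 0.707×0.4032^2 = 0.1149, r_P = 1.50×0.4032^1.5 = 0.3840.
Overall selectivity = C_N/C_P = r_Nτ/(r_Pτ) = r_N/r_P = 0.299.

0.299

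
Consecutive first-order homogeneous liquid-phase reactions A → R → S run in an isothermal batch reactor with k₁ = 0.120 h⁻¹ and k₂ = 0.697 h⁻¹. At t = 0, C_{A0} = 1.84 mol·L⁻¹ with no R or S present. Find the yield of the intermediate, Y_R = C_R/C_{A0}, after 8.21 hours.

0.0770

Solving the coupled first-order balances gives C_R(t) = [k₁/(k₂−k₁)]·C_{A0}·(e^(−k₁t) − e^(−k₂t)).
e^(−k₁t) = e^(−0.120×8.21) = e^(−0.9852) = 0.3734; e^(−k₂t) = e^(−5.722) = 0.003272.
C_R = 0.120×1.84/(0.697−0.120) × (0.3734−0.003272) = 0.3827×0.3701 = 0.1416 mol·L⁻¹.
Y_R = C_R/C_{A0} = 0.1416/1.84 = 0.0770.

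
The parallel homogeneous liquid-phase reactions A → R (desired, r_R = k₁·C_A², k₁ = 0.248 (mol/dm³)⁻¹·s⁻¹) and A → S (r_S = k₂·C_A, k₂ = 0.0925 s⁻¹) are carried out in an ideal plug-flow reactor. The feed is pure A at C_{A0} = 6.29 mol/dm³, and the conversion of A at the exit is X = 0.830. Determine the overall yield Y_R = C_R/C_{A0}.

C_A = C_{A0}(1−X) = 1.069 mol/dm³.
Along a PFR/batch, dC_S/dC_A = −r_S/(r_R+r_S) = −k₂/(k₂+k₁·C_A).
Integrating from C_{A0} to C_A: C_S = (0.0925/0.248)·ln[(0.0925+0.248·6.29)/(0.0925+0.248·1.07)] = 0.3730·ln(1.652/0.3577) = 0.5708 mol/dm³.
Then C_R = (C_{A0}−C_A) − C_S = 5.221 − 0.5708 = 4.650 mol/dm³.
Y_R = C_R/C_{A0} = 4.650/6.29 = 0.739.

0.739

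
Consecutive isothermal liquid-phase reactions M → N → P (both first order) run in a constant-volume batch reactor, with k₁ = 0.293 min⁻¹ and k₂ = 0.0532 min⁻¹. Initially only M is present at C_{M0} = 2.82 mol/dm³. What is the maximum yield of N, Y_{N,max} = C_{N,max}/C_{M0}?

0.685

At the optimum, C_{N,max}/C_{M0} = (k₁/k₂)^[k₂/(k₂−k₁)].
= (0.293/0.0532)^(0.0532/(0.0532−0.293)) = (5.508)^(-0.2219) = 0.6849.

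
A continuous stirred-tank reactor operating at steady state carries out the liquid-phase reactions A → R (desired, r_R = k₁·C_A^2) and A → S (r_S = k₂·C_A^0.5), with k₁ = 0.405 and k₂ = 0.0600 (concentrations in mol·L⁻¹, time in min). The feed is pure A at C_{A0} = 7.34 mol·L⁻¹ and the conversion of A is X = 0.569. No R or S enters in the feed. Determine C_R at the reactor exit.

4.07 mol·L⁻¹

Exit C_A = C_{A0}(1−X) = 7.34×0.431 = 3.164 mol·L⁻¹.
In a CSTR the entire volume is at exit conditions, so r_R = 0.405×3.164^2 = 4.053 and r_S = 0.0600×3.164^0.5 = 0.1067.
Fraction of consumed A going to R: r_R/(r_R+r_S) = 0.9743.
C_R = 0.9743·C_{A0}·X = 0.9743×7.34×0.569 = 4.07 mol·L⁻¹.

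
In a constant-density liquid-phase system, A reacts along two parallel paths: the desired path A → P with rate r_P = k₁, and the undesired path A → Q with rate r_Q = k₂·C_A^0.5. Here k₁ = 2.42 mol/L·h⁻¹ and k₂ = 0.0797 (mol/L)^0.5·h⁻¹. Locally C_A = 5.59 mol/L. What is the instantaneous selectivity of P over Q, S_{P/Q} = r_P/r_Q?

S_{P/Q} = r_P/r_Q = (k₁)/(k₂·C_A^0.5) = (k₁/k₂)·C_A^-0.5.
= (2.42) / (0.0797×5.590^0.5) = 2.420/0.1884 = 12.8.
The undesired path is higher order in A, so low C_A (CSTR or dilute feed) favours P.

12.8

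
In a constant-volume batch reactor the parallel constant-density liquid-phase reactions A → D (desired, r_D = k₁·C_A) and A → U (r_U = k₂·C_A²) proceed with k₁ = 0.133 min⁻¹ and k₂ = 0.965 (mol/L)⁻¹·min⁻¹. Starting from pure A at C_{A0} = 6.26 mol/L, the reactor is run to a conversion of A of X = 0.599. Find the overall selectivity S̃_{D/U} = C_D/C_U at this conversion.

0.0335

C_A = C_{A0}(1−X) = 2.510 mol/L.
Along a PFR/batch, dC_D/dC_A = −r_D/(r_D+r_U) = −k₁/(k₁+k₂·C_A).
Integrating from C_{A0} to C_A: C_D = (0.133/0.965)·ln[(0.133+0.965·6.26)/(0.133+0.965·2.51)] = 0.1378·ln(6.174/2.555) = 0.1216 mol/L.
C_U = (C_{A0}−C_A)−C_D = 3.628 mol/L; S̃_{D/U} = 0.1216/3.628 = 0.0335.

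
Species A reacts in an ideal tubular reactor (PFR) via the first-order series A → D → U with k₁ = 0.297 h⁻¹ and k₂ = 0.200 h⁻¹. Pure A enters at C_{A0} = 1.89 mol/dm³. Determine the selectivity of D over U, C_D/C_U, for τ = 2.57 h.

Solving the coupled first-order balances gives C_D(τ) = [k₁/(k₂−k₁)]·C_{A0}·(e^(−k₁τ) − e^(−k₂τ)).
e^(−k₁τ) = e^(−0.297×2.57) = e^(−0.7633) = 0.4661; e^(−k₂τ) = e^(−0.5140) = 0.5981.
C_D = 0.297×1.89/(0.200−0.297) × (0.4661−0.5981) = (-5.787)×(-0.1320) = 0.7637 mol/dm³.
C_A = C_{A0}e^(−k₁τ) = 0.8810 mol/dm³, so C_U = C_{A0}−C_A−C_D = 0.2453 mol/dm³; C_D/C_U = 3.11.

3.11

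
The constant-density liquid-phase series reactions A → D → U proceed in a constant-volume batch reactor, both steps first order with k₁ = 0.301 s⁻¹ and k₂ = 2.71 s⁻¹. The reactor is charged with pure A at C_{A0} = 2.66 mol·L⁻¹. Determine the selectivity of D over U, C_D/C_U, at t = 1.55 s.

0.258

Solving the coupled first-order balances gives C_D(t) = [k₁/(k₂−k₁)]·C_{A0}·(e^(−k₁t) − e^(−k₂t)).
e^(−k₁t) = e^(−0.301×1.55) = e^(−0.4666) = 0.6272; e^(−k₂t) = e^(−4.200) = 0.01499.
C_D = 0.301×2.66/(2.71−0.301) × (0.6272−0.01499) = 0.3324×0.6122 = 0.2035 mol·L⁻¹.
C_A = C_{A0}e^(−k₁t) = 1.668 mol·L⁻¹, so C_U = C_{A0}−C_A−C_D = 0.7883 mol·L⁻¹; C_D/C_U = 0.258.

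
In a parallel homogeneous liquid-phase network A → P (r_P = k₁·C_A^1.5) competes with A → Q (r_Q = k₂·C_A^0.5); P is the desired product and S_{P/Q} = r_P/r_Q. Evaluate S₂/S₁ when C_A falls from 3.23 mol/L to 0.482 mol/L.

0.149

S_{P/Q} = (k₁/k₂)·C_A, so S₂/S₁ = (C_{A,2}/C_{A,1}).
= 0.482/3.23 = 0.149.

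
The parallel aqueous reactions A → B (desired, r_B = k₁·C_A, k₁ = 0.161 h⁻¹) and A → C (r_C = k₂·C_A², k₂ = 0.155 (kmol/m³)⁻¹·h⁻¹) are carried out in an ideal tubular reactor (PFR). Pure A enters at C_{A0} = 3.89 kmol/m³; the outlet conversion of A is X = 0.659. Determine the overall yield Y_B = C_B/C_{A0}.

C_A = C_{A0}(1−X) = 1.326 kmol/m³.
Along a PFR/batch, dC_B/dC_A = −r_B/(r_B+r_C) = −k₁/(k₁+k₂·C_A).
Integrating from C_{A0} to C_A: C_B = (0.161/0.155)·ln[(0.161+0.155·3.89)/(0.161+0.155·1.33)] = 1.039·ln(0.7640/0.3666) = 0.7626 kmol/m³.
Y_B = C_B/C_{A0} = 0.7626/3.89 = 0.196.

0.196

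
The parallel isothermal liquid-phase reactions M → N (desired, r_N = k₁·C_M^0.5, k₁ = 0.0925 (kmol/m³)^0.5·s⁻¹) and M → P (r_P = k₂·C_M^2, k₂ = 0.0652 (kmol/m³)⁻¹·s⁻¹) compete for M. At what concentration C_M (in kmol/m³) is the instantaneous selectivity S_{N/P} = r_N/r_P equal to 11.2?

S_{N/P} = (k₁/k₂)·C_M^-1.5 ⇒ C_M = (S·k₂/k₁)^(1/(-1.5)).
= (11.2×0.0652/0.0925)^(-0.6667) = (7.894)^(-0.6667) = 0.252 kmol/m³.

0.252 kmol/m³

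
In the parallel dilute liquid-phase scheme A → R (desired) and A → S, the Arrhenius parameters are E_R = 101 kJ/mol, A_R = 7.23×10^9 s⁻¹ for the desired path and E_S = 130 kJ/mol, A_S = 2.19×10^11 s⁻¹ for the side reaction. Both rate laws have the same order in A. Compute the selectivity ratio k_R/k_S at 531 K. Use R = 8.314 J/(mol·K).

k_R/k_S = (A_R/A_S)·exp[−(E_R−E_S)/(RT)] = (A_R/A_S)·exp[(E_S−E_R)/(RT)].
(E_S−E_R)/(RT) = (130−101)×10³/(8.314×531) = 29000/4415 = 6.569.
k_R/k_S = (7.23×10^9/2.19×10^11)·exp(6.569) = 0.03301 × 712.6 = 23.5.
Since E_R < E_S, lowering the temperature improves selectivity toward R.

23.5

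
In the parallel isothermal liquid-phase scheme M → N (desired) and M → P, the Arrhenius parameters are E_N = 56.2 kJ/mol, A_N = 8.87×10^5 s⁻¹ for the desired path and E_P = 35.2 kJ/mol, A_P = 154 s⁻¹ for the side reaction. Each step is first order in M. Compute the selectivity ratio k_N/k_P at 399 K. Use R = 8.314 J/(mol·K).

With equal orders, S_{N/P} = k_N/k_P = (A_N/A_P)·exp[(E_P−E_N)/(RT)].
(E_P−E_N)/(RT) = (35.2−56.2)×10³/(8.314×399) = -21000/3317 = -6.330.
k_N/k_P = (8.87×10^5/154)·exp(-6.330) = 5760 × 0.001781 = 10.3.
Since E_N > E_P, raising the temperature improves selectivity toward N.

10.3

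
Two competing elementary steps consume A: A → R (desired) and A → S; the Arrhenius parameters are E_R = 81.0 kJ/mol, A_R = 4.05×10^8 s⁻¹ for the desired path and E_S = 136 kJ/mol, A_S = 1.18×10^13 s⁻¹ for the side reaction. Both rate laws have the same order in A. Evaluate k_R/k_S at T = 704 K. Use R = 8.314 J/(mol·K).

0.414

k_R/k_S = (A_R/A_S)·exp[−(E_R−E_S)/(RT)] = (A_R/A_S)·exp[(E_S−E_R)/(RT)].
(E_S−E_R)/(RT) = (136−81.0)×10³/(8.314×704) = 55000/5853 = 9.397.
k_R/k_S = (4.05×10^8/1.18×10^13)·exp(9.397) = 3.432×10^-5 × 12050 = 0.414.
Since E_R < E_S, lowering the temperature improves selectivity toward R.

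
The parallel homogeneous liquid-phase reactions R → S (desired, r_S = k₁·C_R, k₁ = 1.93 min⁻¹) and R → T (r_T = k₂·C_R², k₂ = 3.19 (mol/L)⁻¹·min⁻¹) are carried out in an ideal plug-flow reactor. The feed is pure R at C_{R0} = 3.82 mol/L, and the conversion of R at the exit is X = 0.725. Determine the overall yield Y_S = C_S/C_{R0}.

C_R = C_{R0}(1−X) = 1.050 mol/L.
Along a PFR/batch, dC_S/dC_R = −r_S/(r_S+r_T) = −k₁/(k₁+k₂·C_R).
Integrating from C_{R0} to C_R: C_S = (1.93/3.19)·ln[(1.93+3.19·3.82)/(1.93+3.19·1.05)] = 0.6050·ln(14.12/5.281) = 0.5948 mol/L.
Y_S = C_S/C_{R0} = 0.5948/3.82 = 0.156.

0.156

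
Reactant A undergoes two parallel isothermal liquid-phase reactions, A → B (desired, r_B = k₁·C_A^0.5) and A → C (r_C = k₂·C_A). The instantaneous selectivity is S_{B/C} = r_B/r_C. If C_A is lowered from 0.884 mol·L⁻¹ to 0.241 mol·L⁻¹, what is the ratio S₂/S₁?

S_{B/C} = (k₁/k₂)·C_A^-0.5, so S₂/S₁ = (C_{A,2}/C_{A,1})^-0.5.
= (0.241/0.884)^(-0.5) = (0.2726)^(-0.5) = 1.92.
Selectivity toward B rises as C_A falls — low-concentration operation is favoured.

1.92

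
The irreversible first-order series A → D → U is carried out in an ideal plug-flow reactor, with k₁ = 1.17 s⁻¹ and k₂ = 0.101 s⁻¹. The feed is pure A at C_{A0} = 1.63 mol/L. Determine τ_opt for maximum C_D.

2.29 s

The intermediate peaks when r₁ = r₂, i.e. k₁e^(−k₁τ) = k₂e^(−k₂τ), giving τ_opt = ln(k₂/k₁)/(k₂−k₁).
= ln(0.101/1.17)/(0.101−1.17) = ln(0.08632)/-1.069 = -2.450/-1.069 = 2.29 s.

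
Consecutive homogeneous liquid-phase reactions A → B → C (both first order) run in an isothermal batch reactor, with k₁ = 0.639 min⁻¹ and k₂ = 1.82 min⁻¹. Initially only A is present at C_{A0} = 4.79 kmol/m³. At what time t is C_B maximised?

0.886 min

Setting dC_B/dt = 0 gives t_opt = ln(k₂/k₁)/(k₂−k₁).
= ln(1.82/0.639)/(1.82−0.639) = ln(2.848)/1.181 = 1.047/1.181 = 0.886 min.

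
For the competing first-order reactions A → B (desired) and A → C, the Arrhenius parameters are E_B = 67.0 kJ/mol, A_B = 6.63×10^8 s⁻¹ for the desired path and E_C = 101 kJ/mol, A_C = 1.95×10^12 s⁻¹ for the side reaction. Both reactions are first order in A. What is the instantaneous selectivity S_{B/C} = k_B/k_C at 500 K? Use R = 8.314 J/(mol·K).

1.21

k_B/k_C = (A_B/A_C)·exp[−(E_B−E_C)/(RT)] = (A_B/A_C)·exp[(E_C−E_B)/(RT)].
(E_C−E_B)/(RT) = (101−67.0)×10³/(8.314×500) = 34000/4157 = 8.179.
k_B/k_C = (6.63×10^8/1.95×10^12)·exp(8.179) = 3.400×10^-4 × 3565 = 1.21.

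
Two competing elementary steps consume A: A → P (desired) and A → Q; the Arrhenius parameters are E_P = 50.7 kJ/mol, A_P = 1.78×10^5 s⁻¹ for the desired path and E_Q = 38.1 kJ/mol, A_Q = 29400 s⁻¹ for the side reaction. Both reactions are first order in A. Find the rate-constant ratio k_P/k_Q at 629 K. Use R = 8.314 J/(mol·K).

0.544

k_P/k_Q = (A_P/A_Q)·exp[−(E_P−E_Q)/(RT)] = (A_P/A_Q)·exp[(E_Q−E_P)/(RT)].
(E_Q−E_P)/(RT) = (38.1−50.7)×10³/(8.314×629) = -12600/5230 = -2.409.
k_P/k_Q = (1.78×10^5/29400)·exp(-2.409) = 6.054 × 0.08987 = 0.544.
Since E_P > E_Q, raising the temperature improves selectivity toward P.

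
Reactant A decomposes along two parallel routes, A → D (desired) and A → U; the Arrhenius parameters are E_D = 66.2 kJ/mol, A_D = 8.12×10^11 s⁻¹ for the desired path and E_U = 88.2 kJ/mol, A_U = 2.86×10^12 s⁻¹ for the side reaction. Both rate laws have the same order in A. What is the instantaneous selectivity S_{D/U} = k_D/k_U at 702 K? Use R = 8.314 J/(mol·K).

12.3

k_D/k_U = (A_D/A_U)·exp[−(E_D−E_U)/(RT)] = (A_D/A_U)·exp[(E_U−E_D)/(RT)].
(E_U−E_D)/(RT) = (88.2−66.2)×10³/(8.314×702) = 22000/5836 = 3.769.
k_D/k_U = (8.12×10^11/2.86×10^12)·exp(3.769) = 0.2839 × 43.36 = 12.3.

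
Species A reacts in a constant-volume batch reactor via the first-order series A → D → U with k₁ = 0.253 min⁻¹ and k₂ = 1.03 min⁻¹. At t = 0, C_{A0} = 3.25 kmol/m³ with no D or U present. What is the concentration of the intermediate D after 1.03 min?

For first-order series with pure A initially, C_D(t) = k₁C_{A0}/(k₂−k₁)·(e^(−k₁t) − e^(−k₂t)).
e^(−k₁t) = e^(−0.253×1.03) = e^(−0.2606) = 0.7706; e^(−k₂t) = e^(−1.061) = 0.3461.
C_D = 0.253×3.25/(1.03−0.253) × (0.7706−0.3461) = 1.058×0.4245 = 0.4492 kmol/m³.

0.449 kmol/m³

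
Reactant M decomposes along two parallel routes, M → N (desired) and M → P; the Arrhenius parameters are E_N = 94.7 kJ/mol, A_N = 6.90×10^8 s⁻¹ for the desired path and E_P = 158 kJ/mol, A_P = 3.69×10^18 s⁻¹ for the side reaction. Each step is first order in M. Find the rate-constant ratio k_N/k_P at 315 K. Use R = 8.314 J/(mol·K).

5.87

k_N/k_P = (A_N/A_P)·exp[−(E_N−E_P)/(RT)] = (A_N/A_P)·exp[(E_P−E_N)/(RT)].
(E_P−E_N)/(RT) = (158−94.7)×10³/(8.314×315) = 63300/2619 = 24.17.
k_N/k_P = (6.90×10^8/3.69×10^18)·exp(24.17) = 1.870×10^-10 × 3.141×10^10 = 5.87.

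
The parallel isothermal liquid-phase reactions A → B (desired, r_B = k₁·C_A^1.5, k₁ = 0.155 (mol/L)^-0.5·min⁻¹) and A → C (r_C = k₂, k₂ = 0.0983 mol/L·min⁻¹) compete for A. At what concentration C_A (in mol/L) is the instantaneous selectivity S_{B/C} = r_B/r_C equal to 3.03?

1.55 mol/L

S_{B/C} = (k₁/k₂)·C_A^1.5 ⇒ C_A = (S·k₂/k₁)^(1/1.5).
= (3.03×0.0983/0.155)^(0.6667) = (1.922)^(0.6667) = 1.55 mol/L.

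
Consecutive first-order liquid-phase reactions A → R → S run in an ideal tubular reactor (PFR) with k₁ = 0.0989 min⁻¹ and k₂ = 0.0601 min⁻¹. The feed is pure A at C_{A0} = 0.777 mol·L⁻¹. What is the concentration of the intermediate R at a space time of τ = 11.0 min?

For first-order series with pure A initially, C_R(τ) = k₁C_{A0}/(k₂−k₁)·(e^(−k₁τ) − e^(−k₂τ)).
e^(−k₁τ) = e^(−0.0989×11.0) = e^(−1.088) = 0.3369; e^(−k₂τ) = e^(−0.6611) = 0.5163.
C_R = 0.0989×0.777/(0.0601−0.0989) × (0.3369−0.5163) = (-1.981)×(-0.1794) = 0.3552 mol·L⁻¹.

0.355 mol·L⁻¹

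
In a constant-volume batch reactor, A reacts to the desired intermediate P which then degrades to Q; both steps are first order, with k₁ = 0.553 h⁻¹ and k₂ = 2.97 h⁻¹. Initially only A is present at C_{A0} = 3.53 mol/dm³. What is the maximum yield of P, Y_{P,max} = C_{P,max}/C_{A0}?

0.127

For a first-order series the maximum intermediate yield is C_{P,max}/C_{A0} = (k₁/k₂)^[k₂/(k₂−k₁)].
= (0.553/2.97)^(2.97/(2.97−0.553)) = (0.1862)^(1.229) = 0.1267.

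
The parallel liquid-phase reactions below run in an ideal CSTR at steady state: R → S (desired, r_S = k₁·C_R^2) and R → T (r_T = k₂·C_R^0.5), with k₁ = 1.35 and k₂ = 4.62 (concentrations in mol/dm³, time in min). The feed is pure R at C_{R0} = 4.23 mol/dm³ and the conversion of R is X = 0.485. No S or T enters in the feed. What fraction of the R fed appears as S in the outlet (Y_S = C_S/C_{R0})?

0.235

Exit C_R = C_{R0}(1−X) = 4.23×0.515 = 2.178 mol/dm³.
In a CSTR the entire volume is at exit conditions, so r_S = 1.35×2.178^2 = 6.407 and r_T = 4.62×2.178^0.5 = 6.819.
Fraction of consumed R going to S: r_S/(r_S+r_T) = 0.4844.
C_S = 0.4844·C_{R0}·X = 0.4844×4.23×0.485 = 0.994 mol/dm³; Y_S = C_S/C_{R0} = 0.235.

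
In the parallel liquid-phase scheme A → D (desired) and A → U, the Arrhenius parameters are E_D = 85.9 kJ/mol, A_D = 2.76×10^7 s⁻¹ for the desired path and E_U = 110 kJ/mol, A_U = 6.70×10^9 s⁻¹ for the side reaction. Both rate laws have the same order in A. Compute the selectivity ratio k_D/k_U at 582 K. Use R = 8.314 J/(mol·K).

0.600

k_D/k_U = (A_D/A_U)·exp[−(E_D−E_U)/(RT)] = (A_D/A_U)·exp[(E_U−E_D)/(RT)].
(E_U−E_D)/(RT) = (110−85.9)×10³/(8.314×582) = 24100/4839 = 4.981.
k_D/k_U = (2.76×10^7/6.70×10^9)·exp(4.981) = 0.004119 × 145.6 = 0.600.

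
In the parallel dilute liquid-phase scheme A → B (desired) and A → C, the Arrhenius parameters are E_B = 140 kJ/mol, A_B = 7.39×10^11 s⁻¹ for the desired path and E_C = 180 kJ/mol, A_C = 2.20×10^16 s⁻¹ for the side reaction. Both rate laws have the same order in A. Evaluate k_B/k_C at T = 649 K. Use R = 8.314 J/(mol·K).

k_B/k_C = (A_B/A_C)·exp[−(E_B−E_C)/(RT)] = (A_B/A_C)·exp[(E_C−E_B)/(RT)].
(E_C−E_B)/(RT) = (180−140)×10³/(8.314×649) = 40000/5396 = 7.413.
k_B/k_C = (7.39×10^11/2.20×10^16)·exp(7.413) = 3.359×10^-5 × 1658 = 0.0557.

0.0557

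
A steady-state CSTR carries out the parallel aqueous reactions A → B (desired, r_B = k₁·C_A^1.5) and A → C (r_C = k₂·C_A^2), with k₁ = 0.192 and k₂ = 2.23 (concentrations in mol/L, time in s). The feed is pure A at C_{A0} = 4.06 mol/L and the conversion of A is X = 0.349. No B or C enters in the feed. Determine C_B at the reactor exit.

Exit C_A = C_{A0}(1−X) = 4.06×0.651 = 2.643 mol/L.
A CSTR operates uniformly at the exit composition, giving r_B = 0.8250 and r_C = 15.58 (each k·C_A^n at C_A = 2.643).
Fraction of consumed A going to B: r_B/(r_B+r_C) = 0.05030.
C_B = 0.05030·C_{A0}·X = 0.05030×4.06×0.349 = 0.0713 mol/L.

0.0713 mol/L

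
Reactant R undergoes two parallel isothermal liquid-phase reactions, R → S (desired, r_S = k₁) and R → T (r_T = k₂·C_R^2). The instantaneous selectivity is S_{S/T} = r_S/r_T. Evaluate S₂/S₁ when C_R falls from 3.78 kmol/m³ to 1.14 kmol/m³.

S_{S/T} = (k₁/k₂)·C_R^-2, so S₂/S₁ = (C_{R,2}/C_{R,1})^-2.
= (1.14/3.78)^(-2) = (0.3016)^(-2) = 11.0.

11.0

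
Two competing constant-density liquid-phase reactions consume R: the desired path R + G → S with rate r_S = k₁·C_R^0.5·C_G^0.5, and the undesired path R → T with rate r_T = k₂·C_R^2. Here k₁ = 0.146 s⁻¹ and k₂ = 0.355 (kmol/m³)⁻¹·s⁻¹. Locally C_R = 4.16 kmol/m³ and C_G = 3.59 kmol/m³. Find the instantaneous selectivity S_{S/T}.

0.0918

S_{S/T} = r_S/r_T = (k₁·C_R^0.5·C_G^0.5)/(k₂·C_R^2) = (k₁/k₂)·C_R^-1.5·C_G^0.5.
= (0.146×4.160^0.5×3.590^0.5) / (0.355×4.160^2) = 0.5642/6.143 = 0.0918.
The undesired path is higher order in R, so low C_R (CSTR or dilute feed) favours S.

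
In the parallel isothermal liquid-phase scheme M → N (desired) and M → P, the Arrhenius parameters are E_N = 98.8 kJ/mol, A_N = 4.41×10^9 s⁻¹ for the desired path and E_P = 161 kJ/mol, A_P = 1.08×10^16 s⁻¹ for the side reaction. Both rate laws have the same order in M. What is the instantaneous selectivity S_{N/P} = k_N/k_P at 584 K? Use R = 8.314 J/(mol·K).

Since both paths have the same order in M, the concentration cancels and S_{N/P} = k_N/k_P = (A_N/A_P)·exp[(E_P−E_N)/(RT)].
(E_P−E_N)/(RT) = (161−98.8)×10³/(8.314×584) = 62200/4855 = 12.81.
k_N/k_P = (4.41×10^9/1.08×10^16)·exp(12.81) = 4.083×10^-7 × 3.661×10^5 = 0.149.

0.149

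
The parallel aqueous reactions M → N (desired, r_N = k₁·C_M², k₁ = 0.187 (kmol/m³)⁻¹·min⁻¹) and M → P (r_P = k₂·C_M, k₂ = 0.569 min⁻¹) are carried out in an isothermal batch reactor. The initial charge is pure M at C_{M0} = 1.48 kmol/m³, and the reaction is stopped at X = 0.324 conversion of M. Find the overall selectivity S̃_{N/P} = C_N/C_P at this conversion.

C_M = C_{M0}(1−X) = 1.000 kmol/m³.
Along a PFR/batch, dC_P/dC_M = −r_P/(r_N+r_P) = −k₂/(k₂+k₁·C_M).
Integrating from C_{M0} to C_M: C_P = (0.569/0.187)·ln[(0.569+0.187·1.48)/(0.569+0.187·1.00)] = 3.043·ln(0.8458/0.7561) = 0.3410 kmol/m³.
Then C_N = (C_{M0}−C_M) − C_P = 0.4795 − 0.3410 = 0.1385 kmol/m³.
S̃_{N/P} = C_N/C_P = 0.1385/0.3410 = 0.406.

0.406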